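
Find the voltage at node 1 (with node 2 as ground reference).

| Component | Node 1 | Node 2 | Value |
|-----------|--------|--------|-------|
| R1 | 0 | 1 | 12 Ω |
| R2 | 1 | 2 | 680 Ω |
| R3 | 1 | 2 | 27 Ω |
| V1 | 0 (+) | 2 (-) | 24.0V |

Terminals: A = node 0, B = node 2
Nodal analysis, taking node 2 as the 0 V reference.
Source V1 fixes V_0 = 24 V.
KCL at each unknown node (sum of currents leaving = 0; resistances in Ω):
  Node 1: (V_1 - 24)/12 + (V_1 - 0)/680 + (V_1 - 0)/27 = 0
Collecting terms: 0.1218 × V_1 = 2  =>  V_1 = 16.41 V
The requested potential is V_1 = 16.41 V.

Final answer: V_1 = 16.41 V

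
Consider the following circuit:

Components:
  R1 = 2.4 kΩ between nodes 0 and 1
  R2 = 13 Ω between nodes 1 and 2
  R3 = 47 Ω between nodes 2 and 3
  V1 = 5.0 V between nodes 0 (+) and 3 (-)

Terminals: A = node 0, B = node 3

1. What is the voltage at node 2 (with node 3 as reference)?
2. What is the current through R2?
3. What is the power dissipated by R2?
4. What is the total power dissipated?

Nodal analysis, taking node 3 as the 0 V reference.
Source V1 fixes V_0 = 5 V.
KCL at each unknown node (sum of currents leaving = 0; resistances in Ω):
  Node 1: (V_1 - 5)/2400 + (V_1 - V_2)/13 = 0
  Node 2: (V_2 - V_1)/13 + (V_2 - 0)/47 = 0
Collecting terms (coefficients in siemens):
  0.07734·V_1 - 0.07692·V_2 = 0.002083
  0.0982·V_2 - 0.07692·V_1 = 0
Determinant D = (0.07734)(0.0982) - (-0.07692)(-0.07692) = 0.001678
V_1 = [(0.002083)(0.0982) - (-0.07692)(0)]/D = 0.122 V
V_2 = [(0.07734)(0) - (0.002083)(-0.07692)]/D = 0.09553 V
Part 1:
  Read off the nodal solution: V_2 = 0.09553 V
Part 2:
  I_R2 = (V_1 - V_2)/R2 = (0.122 - 0.09553)/13 = 0.002033 A
  Magnitude: I_R2 = 0.002033 A
Part 3:
  I_R2 = (V_1 - V_2)/R2 = (0.122 - 0.09553)/13 = 0.002033 A
  P_R2 = I_R2² × R2 = (0.002033)² × 13 = 0.0000537 W
Part 4:
  Power in each resistor, P = (ΔV)²/R:
    P_R1 = (5 - 0.122)²/2400 = 0.009915 W
    P_R2 = (0.122 - 0.09553)²/13 = 0.0000537 W
    P_R3 = (0.09553 - 0)²/47 = 0.0001942 W
  P_total = P_R1 + P_R2 + P_R3 = 0.01016 W

Final answers:
1. V_2 = 0.09553 V
2. I_R2 = 0.002033 A
3. P_R2 = 5.37e-05 W
4. P_total = 0.01016 W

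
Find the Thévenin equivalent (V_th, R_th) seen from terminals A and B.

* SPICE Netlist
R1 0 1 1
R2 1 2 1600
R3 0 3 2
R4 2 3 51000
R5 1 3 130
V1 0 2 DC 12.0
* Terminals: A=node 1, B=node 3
Step 1 — V_th is the open-circuit voltage V_A - V_B (nothing connected across the terminals).
Nodal analysis, taking node 2 as the 0 V reference.
Source V1 fixes V_0 = 12 V.
KCL at each unknown node (sum of currents leaving = 0; resistances in Ω):
  Node 1: (V_1 - 12)/1 + (V_1 - 0)/1600 + (V_1 - V_3)/130 = 0
  Node 3: (V_3 - 12)/2 + (V_3 - 0)/51000 + (V_3 - V_1)/130 = 0
Collecting terms (coefficients in siemens):
  1.008·V_1 - 0.007692·V_3 = 12
  0.5077·V_3 - 0.007692·V_1 = 6
Determinant D = (1.008)(0.5077) - (-0.007692)(-0.007692) = 0.5119
V_1 = [(12)(0.5077) - (-0.007692)(6)]/D = 11.99 V
V_3 = [(1.008)(6) - (12)(-0.007692)]/D = 12 V
V_th = V_1 - V_3 = 11.99 - 12 = -0.006866 V
Step 2 — R_th: zero the source — replace V1 by a short circuit (node 2 merges into node 0) — and find the resistance seen between A (node 1) and B (node 3).
Reduce the network between node 1 (A) and node 3 (B) by series/parallel combination:
  Rp1 = R1 ‖ R2 (parallel, both between nodes 0 and 1) = 1/(1/1 + 1/1600) = 0.9994 Ω
  Rp2 = R3 ‖ R4 (parallel, both between nodes 0 and 3) = 1/(1/2 + 1/51000) = 2 Ω
  Rs1 = Rp1 + Rp2 (series, joined only at node 0) = 0.9994 + 2 = 2.999 Ω
  Rp3 = R5 ‖ Rs1 (parallel, both between nodes 1 and 3) = 1/(1/130 + 1/2.999) = 2.932 Ω
R_th = 2.932 Ω

Final answer: V_th = -0.006866 V, R_th = 2.932 Ω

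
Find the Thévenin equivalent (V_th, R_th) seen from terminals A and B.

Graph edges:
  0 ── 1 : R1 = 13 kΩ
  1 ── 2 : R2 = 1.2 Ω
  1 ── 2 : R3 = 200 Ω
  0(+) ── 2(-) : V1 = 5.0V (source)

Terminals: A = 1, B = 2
Step 1 — V_th is the open-circuit voltage V_A - V_B (nothing connected across the terminals).
Nodal analysis, taking node 2 as the 0 V reference.
Source V1 fixes V_0 = 5 V.
KCL at each unknown node (sum of currents leaving = 0; resistances in Ω):
  Node 1: (V_1 - 5)/13000 + (V_1 - 0)/1.2 + (V_1 - 0)/200 = 0
Collecting terms: 0.8384 × V_1 = 0.0003846  =>  V_1 = 0.0004587 V
V_th = V_1 - V_2 = 0.0004587 - 0 = 0.0004587 V
Step 2 — R_th: zero the source — replace V1 by a short circuit (node 2 merges into node 0) — and find the resistance seen between A (node 1) and B (node 0).
Reduce the network between node 1 (A) and node 0 (B) by series/parallel combination:
  Rp1 = R1 ‖ R2 ‖ R3 (parallel, all between nodes 0 and 1) = 1/(1/13000 + 1/1.2 + 1/200) = 1.193 Ω
R_th = 1.193 Ω

Final answer: V_th = 0.0004587 V, R_th = 1.193 Ω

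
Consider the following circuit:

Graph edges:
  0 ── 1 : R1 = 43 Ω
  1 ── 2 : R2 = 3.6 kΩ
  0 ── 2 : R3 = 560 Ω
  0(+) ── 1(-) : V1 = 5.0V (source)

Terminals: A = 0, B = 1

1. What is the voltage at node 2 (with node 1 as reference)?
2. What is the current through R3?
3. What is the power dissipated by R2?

Nodal analysis, taking node 1 as the 0 V reference.
Source V1 fixes V_0 = 5 V.
KCL at each unknown node (sum of currents leaving = 0; resistances in Ω):
  Node 2: (V_2 - 0)/3600 + (V_2 - 5)/560 = 0
Collecting terms: 0.002063 × V_2 = 0.008929  =>  V_2 = 4.327 V
Part 1:
  Read off the nodal solution: V_2 = 4.327 V
Part 2:
  I_R3 = (V_0 - V_2)/R3 = (5 - 4.327)/560 = 0.001202 A
  Magnitude: I_R3 = 0.001202 A
Part 3:
  I_R2 = (V_1 - V_2)/R2 = (0 - 4.327)/3600 = -0.001202 A
  P_R2 = I_R2² × R2 = (-0.001202)² × 3600 = 0.005201 W

Final answers:
1. V_2 = 4.327 V
2. I_R3 = 0.001202 A
3. P_R2 = 0.005201 W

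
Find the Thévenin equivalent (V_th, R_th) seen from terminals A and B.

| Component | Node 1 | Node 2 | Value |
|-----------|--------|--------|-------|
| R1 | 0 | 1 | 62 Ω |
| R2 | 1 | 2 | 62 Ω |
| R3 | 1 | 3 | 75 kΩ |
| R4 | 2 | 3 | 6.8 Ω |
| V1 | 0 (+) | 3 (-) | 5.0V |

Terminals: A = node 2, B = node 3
Step 1 — V_th is the open-circuit voltage V_A - V_B (nothing connected across the terminals).
Nodal analysis, taking node 3 as the 0 V reference.
Source V1 fixes V_0 = 5 V.
KCL at each unknown node (sum of currents leaving = 0; resistances in Ω):
  Node 1: (V_1 - 5)/62 + (V_1 - V_2)/62 + (V_1 - 0)/75000 = 0
  Node 2: (V_2 - V_1)/62 + (V_2 - 0)/6.8 = 0
Collecting terms (coefficients in siemens):
  0.03227·V_1 - 0.01613·V_2 = 0.08065
  0.1632·V_2 - 0.01613·V_1 = 0
Determinant D = (0.03227)(0.1632) - (-0.01613)(-0.01613) = 0.005006
V_1 = [(0.08065)(0.1632) - (-0.01613)(0)]/D = 2.629 V
V_2 = [(0.03227)(0) - (0.08065)(-0.01613)]/D = 0.2598 V
V_th = V_2 - V_3 = 0.2598 - 0 = 0.2598 V
Step 2 — R_th: zero the source — replace V1 by a short circuit (node 3 merges into node 0) — and find the resistance seen between A (node 2) and B (node 0).
Reduce the network between node 2 (A) and node 0 (B) by series/parallel combination:
  Rp1 = R1 ‖ R3 (parallel, both between nodes 0 and 1) = 1/(1/62 + 1/75000) = 61.95 Ω
  Rs1 = R2 + Rp1 (series, joined only at node 1) = 62 + 61.95 = 123.9 Ω
  Rp2 = R4 ‖ Rs1 (parallel, both between nodes 0 and 2) = 1/(1/6.8 + 1/123.9) = 6.446 Ω
R_th = 6.446 Ω

Final answer: V_th = 0.2598 V, R_th = 6.446 Ω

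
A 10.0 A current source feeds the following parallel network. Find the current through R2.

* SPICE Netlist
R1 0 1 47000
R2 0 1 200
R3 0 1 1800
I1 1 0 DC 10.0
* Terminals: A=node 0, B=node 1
All resistors sit directly between nodes 0 and 1, so they are in parallel and share one voltage V; the full source current 10 A splits among them.
1/R_par = 1/47000 + 1/200 + 1/1800 = 0.005577 S  =>  R_par = 179.3 Ω
V = I × R_par = 10 × 179.3 = 1793 V
I_R2 = V/R2 = 1793/200 = 8.966 A

Final answer: 8.966 A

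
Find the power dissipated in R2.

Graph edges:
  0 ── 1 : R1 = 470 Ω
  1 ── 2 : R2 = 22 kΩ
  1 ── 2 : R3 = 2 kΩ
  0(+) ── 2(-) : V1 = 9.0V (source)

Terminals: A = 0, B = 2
Nodal analysis, taking node 2 as the 0 V reference.
Source V1 fixes V_0 = 9 V.
KCL at each unknown node (sum of currents leaving = 0; resistances in Ω):
  Node 1: (V_1 - 9)/470 + (V_1 - 0)/22000 + (V_1 - 0)/2000 = 0
Collecting terms: 0.002673 × V_1 = 0.01915  =>  V_1 = 7.164 V
I_R2 = (V_1 - V_2)/R2 = (7.164 - 0)/22000 = 0.0003256 A
P_R2 = I_R2² × R2 = (0.0003256)² × 22000 = 0.002333 W

Final answer: 0.002333 W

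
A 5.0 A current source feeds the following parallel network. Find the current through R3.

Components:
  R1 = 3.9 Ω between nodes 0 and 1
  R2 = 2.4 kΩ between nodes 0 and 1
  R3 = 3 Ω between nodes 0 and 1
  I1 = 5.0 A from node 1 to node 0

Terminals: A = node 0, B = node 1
All resistors sit directly between nodes 0 and 1, so they are in parallel and share one voltage V; the full source current 5 A splits among them.
1/R_par = 1/3.9 + 1/2400 + 1/3 = 0.5902 S  =>  R_par = 1.694 Ω
V = I × R_par = 5 × 1.694 = 8.472 V
I_R3 = V/R3 = 8.472/3 = 2.824 A

Final answer: 2.824 A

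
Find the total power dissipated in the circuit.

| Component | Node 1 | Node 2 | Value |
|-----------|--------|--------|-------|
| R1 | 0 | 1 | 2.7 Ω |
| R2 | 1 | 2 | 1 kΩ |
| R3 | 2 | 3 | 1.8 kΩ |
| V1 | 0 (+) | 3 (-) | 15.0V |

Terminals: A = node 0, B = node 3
Nodal analysis, taking node 3 as the 0 V reference.
Source V1 fixes V_0 = 15 V.
KCL at each unknown node (sum of currents leaving = 0; resistances in Ω):
  Node 1: (V_1 - 15)/2.7 + (V_1 - V_2)/1000 = 0
  Node 2: (V_2 - V_1)/1000 + (V_2 - 0)/1800 = 0
Collecting terms (coefficients in siemens):
  0.3714·V_1 - 0.001·V_2 = 5.556
  0.001556·V_2 - 0.001·V_1 = 0
Determinant D = (0.3714)(0.001556) - (-0.001)(-0.001) = 0.0005767
V_1 = [(5.556)(0.001556) - (-0.001)(0)]/D = 14.99 V
V_2 = [(0.3714)(0) - (5.556)(-0.001)]/D = 9.634 V
Power in each resistor, P = (ΔV)²/R:
  P_R1 = (15 - 14.99)²/2.7 = 0.00007734 W
  P_R2 = (14.99 - 9.634)²/1000 = 0.02864 W
  P_R3 = (9.634 - 0)²/1800 = 0.05156 W
P_total = P_R1 + P_R2 + P_R3 = 0.08028 W

Final answer: 0.08028 W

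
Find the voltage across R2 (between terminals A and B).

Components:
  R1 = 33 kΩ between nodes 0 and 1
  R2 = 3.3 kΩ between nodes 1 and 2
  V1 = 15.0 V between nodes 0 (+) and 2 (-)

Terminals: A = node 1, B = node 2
R1 and R2 are in series across V1 (node 0 → node 1 → node 2), and the output A–B is taken across R2, so this is a voltage divider.
Series current: I = V1/(R1 + R2) = 15/(33000 + 3300) = 15/36300 = 0.0004132 A
V_R2 = I × R2 = V1 × R2/(R1 + R2) = 15 × 3300/36300 = 1.364 V

Final answer: 1.364 V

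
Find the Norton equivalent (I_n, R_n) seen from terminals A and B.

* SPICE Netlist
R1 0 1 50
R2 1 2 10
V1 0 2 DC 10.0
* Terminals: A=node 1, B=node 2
Find the Thévenin equivalent first; then I_n = V_th/R_th and R_n = R_th.
Step 1 — V_th is the open-circuit voltage V_A - V_B (nothing connected across the terminals).
Nodal analysis, taking node 2 as the 0 V reference.
Source V1 fixes V_0 = 10 V.
KCL at each unknown node (sum of currents leaving = 0; resistances in Ω):
  Node 1: (V_1 - 10)/50 + (V_1 - 0)/10 = 0
Collecting terms: 0.12 × V_1 = 0.2  =>  V_1 = 1.667 V
V_th = V_1 - V_2 = 1.667 - 0 = 1.667 V
Step 2 — R_th: zero the source — replace V1 by a short circuit (node 2 merges into node 0) — and find the resistance seen between A (node 1) and B (node 0).
Reduce the network between node 1 (A) and node 0 (B) by series/parallel combination:
  Rp1 = R1 ‖ R2 (parallel, both between nodes 0 and 1) = 1/(1/50 + 1/10) = 8.333 Ω
R_th = 8.333 Ω
I_n = V_th/R_th = 1.667/8.333 = 0.2 A, and R_n = R_th = 8.333 Ω

Final answer: I_n = 0.2 A, R_n = 8.333 Ω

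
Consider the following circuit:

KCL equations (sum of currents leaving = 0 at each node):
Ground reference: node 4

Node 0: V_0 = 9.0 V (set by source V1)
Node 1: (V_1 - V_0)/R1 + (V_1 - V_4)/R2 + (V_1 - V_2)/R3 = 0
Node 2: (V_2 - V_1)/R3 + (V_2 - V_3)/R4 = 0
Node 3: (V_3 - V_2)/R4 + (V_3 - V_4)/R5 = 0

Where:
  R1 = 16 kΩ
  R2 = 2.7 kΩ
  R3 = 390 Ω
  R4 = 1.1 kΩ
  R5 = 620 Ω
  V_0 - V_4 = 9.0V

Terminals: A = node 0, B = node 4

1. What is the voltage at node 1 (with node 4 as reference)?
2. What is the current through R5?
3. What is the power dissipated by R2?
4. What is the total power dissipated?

Nodal analysis, taking node 4 as the 0 V reference.
Source V1 fixes V_0 = 9 V.
KCL at each unknown node (sum of currents leaving = 0; resistances in Ω):
  Node 1: (V_1 - 9)/16000 + (V_1 - 0)/2700 + (V_1 - V_2)/390 = 0
  Node 2: (V_2 - V_1)/390 + (V_2 - V_3)/1100 = 0
  Node 3: (V_3 - V_2)/1100 + (V_3 - 0)/620 = 0
Collecting terms (coefficients in siemens):
  0.002997·V_1 - 0.002564·V_2 = 0.0005625
  0.003473·V_2 - 0.002564·V_1 - 0.0009091·V_3 = 0
  0.002522·V_3 - 0.0009091·V_2 = 0
Solving these 3 simultaneous equations (Gaussian elimination) gives:
  V_1 = 0.6203 V, V_2 = 0.5057 V, V_3 = 0.1823 V
Part 1:
  Read off the nodal solution: V_1 = 0.6203 V
Part 2:
  I_R5 = (V_3 - V_4)/R5 = (0.1823 - 0)/620 = 0.000294 A
  Magnitude: I_R5 = 0.000294 A
Part 3:
  I_R2 = (V_1 - V_4)/R2 = (0.6203 - 0)/2700 = 0.0002297 A
  P_R2 = I_R2² × R2 = (0.0002297)² × 2700 = 0.0001425 W
Part 4:
  Power in each resistor, P = (ΔV)²/R:
    P_R1 = (9 - 0.6203)²/16000 = 0.004389 W
    P_R2 = (0.6203 - 0)²/2700 = 0.0001425 W
    P_R3 = (0.6203 - 0.5057)²/390 = 0.00003371 W
    P_R4 = (0.5057 - 0.1823)²/1100 = 0.00009507 W
    P_R5 = (0.1823 - 0)²/620 = 0.00005359 W
  P_total = P_R1 + P_R2 + P_R3 + P_R4 + P_R5 = 0.004714 W

Final answers:
1. V_1 = 0.6203 V
2. I_R5 = 0.000294 A
3. P_R2 = 0.0001425 W
4. P_total = 0.004714 W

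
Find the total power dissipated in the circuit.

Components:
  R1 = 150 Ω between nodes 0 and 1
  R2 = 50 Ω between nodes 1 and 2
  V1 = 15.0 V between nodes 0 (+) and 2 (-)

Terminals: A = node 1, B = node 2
Nodal analysis, taking node 2 as the 0 V reference.
Source V1 fixes V_0 = 15 V.
KCL at each unknown node (sum of currents leaving = 0; resistances in Ω):
  Node 1: (V_1 - 15)/150 + (V_1 - 0)/50 = 0
Collecting terms: 0.02667 × V_1 = 0.1  =>  V_1 = 3.75 V
Power in each resistor, P = (ΔV)²/R:
  P_R1 = (15 - 3.75)²/150 = 0.8438 W
  P_R2 = (3.75 - 0)²/50 = 0.2812 W
P_total = P_R1 + P_R2 = 1.125 W

Final answer: 1.125 W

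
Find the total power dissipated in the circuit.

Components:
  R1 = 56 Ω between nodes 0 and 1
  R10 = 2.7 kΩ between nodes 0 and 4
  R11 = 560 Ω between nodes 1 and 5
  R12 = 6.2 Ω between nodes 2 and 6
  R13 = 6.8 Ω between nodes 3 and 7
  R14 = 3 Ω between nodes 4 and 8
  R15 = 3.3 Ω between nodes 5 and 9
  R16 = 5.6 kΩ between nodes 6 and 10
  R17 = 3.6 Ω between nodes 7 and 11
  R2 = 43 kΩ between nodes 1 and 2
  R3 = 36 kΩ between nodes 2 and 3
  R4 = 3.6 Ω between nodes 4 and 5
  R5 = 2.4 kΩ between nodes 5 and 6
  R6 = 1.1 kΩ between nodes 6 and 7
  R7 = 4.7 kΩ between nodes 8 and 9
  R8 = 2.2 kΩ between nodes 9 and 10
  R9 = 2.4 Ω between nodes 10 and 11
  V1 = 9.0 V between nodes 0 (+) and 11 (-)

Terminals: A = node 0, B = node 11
Nodal analysis, taking node 11 as the 0 V reference.
Source V1 fixes V_0 = 9 V.
KCL at each unknown node (sum of currents leaving = 0; resistances in Ω):
  Node 1: (V_1 - 9)/56 + (V_1 - V_2)/43000 + (V_1 - V_5)/560 = 0
  Node 2: (V_2 - V_1)/43000 + (V_2 - V_3)/36000 + (V_2 - V_6)/6.2 = 0
  Node 3: (V_3 - V_2)/36000 + (V_3 - V_7)/6.8 = 0
  Node 4: (V_4 - V_5)/3.6 + (V_4 - 9)/2700 + (V_4 - V_8)/3 = 0
  Node 5: (V_5 - V_4)/3.6 + (V_5 - V_6)/2400 + (V_5 - V_1)/560 + (V_5 - V_9)/3.3 = 0
  Node 6: (V_6 - V_5)/2400 + (V_6 - V_7)/1100 + (V_6 - V_2)/6.2 + (V_6 - V_10)/5600 = 0
  Node 7: (V_7 - V_6)/1100 + (V_7 - V_3)/6.8 + (V_7 - 0)/3.6 = 0
  Node 8: (V_8 - V_9)/4700 + (V_8 - V_4)/3 = 0
  Node 9: (V_9 - V_8)/4700 + (V_9 - V_10)/2200 + (V_9 - V_5)/3.3 = 0
  Node 10: (V_10 - V_9)/2200 + (V_10 - 0)/2.4 + (V_10 - V_6)/5600 = 0
Collecting terms (coefficients in siemens):
  0.01967·V_1 - 0.00002326·V_2 - 0.001786·V_5 = 0.1607
  0.1613·V_2 - 0.00002326·V_1 - 0.00002778·V_3 - 0.1613·V_6 = 0
  0.1471·V_3 - 0.00002778·V_2 - 0.1471·V_7 = 0
  0.6115·V_4 - 0.2778·V_5 - 0.3333·V_8 = 0.003333
  0.583·V_5 - 0.001786·V_1 - 0.2778·V_4 - 0.0004167·V_6 - 0.303·V_9 = 0
  0.1628·V_6 - 0.1613·V_2 - 0.0004167·V_5 - 0.0009091·V_7 - 0.0001786·V_10 = 0
  0.4257·V_7 - 0.1471·V_3 - 0.0009091·V_6 = 0
  0.3335·V_8 - 0.3333·V_4 - 0.0002128·V_9 = 0
  0.3037·V_9 - 0.303·V_5 - 0.0002128·V_8 - 0.0004545·V_10 = 0
  0.4173·V_10 - 0.0001786·V_6 - 0.0004545·V_9 = 0
Solving these 10 simultaneous equations (Gaussian elimination) gives:
  V_1 = 8.768 V, V_2 = 1.887 V, V_3 = 0.006696 V, V_4 = 6.538 V
  V_5 = 6.535 V, V_6 = 1.886 V, V_7 = 0.006341 V, V_8 = 6.538 V
  V_9 = 6.525 V, V_10 = 0.007915 V
Power in each resistor, P = (ΔV)²/R:
  P_R1 = (9 - 8.768)²/56 = 0.0009632 W
  P_R2 = (8.768 - 1.887)²/43000 = 0.001101 W
  P_R3 = (1.887 - 0.006696)²/36000 = 0.00009822 W
  P_R4 = (6.538 - 6.535)²/3.6 = 0.000002975 W
  P_R5 = (6.535 - 1.886)²/2400 = 0.009003 W
  P_R6 = (1.886 - 0.006341)²/1100 = 0.003213 W
  P_R7 = (6.538 - 6.525)²/4700 = 0.00000003613 W
  P_R8 = (6.525 - 0.007915)²/2200 = 0.01931 W
  P_R9 = (0.007915 - 0)²/2.4 = 0.0000261 W
  P_R10 = (9 - 6.538)²/2700 = 0.002245 W
  P_R11 = (8.768 - 6.535)²/560 = 0.008903 W
  P_R12 = (1.887 - 1.886)²/6.2 = 0.00000007203 W
  P_R13 = (0.006696 - 0.006341)²/6.8 = 0.00000001855 W
  P_R14 = (6.538 - 6.538)²/3 = 0.00000000002306 W
  P_R15 = (6.535 - 6.525)²/3.3 = 0.0000289 W
  P_R16 = (1.886 - 0.007915)²/5600 = 0.0006301 W
  P_R17 = (0.006341 - 0)²/3.6 = 0.00001117 W
P_total = P_R1 + P_R2 + P_R3 + P_R4 + P_R5 + P_R6 + P_R7 + P_R8 + P_R9 + P_R10 + P_R11 + P_R12 + P_R13 + P_R14 + P_R15 + P_R16 + P_R17 = 0.04553 W

Final answer: 0.04553 W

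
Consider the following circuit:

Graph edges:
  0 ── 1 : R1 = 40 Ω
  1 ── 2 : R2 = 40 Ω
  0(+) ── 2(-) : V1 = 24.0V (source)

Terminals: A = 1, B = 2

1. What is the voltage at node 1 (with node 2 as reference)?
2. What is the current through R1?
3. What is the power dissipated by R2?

Nodal analysis, taking node 2 as the 0 V reference.
Source V1 fixes V_0 = 24 V.
KCL at each unknown node (sum of currents leaving = 0; resistances in Ω):
  Node 1: (V_1 - 24)/40 + (V_1 - 0)/40 = 0
Collecting terms: 0.05 × V_1 = 0.6  =>  V_1 = 12 V
Part 1:
  Read off the nodal solution: V_1 = 12 V
Part 2:
  I_R1 = (V_0 - V_1)/R1 = (24 - 12)/40 = 0.3 A
  Magnitude: I_R1 = 0.3 A
Part 3:
  I_R2 = (V_1 - V_2)/R2 = (12 - 0)/40 = 0.3 A
  P_R2 = I_R2² × R2 = (0.3)² × 40 = 3.6 W

Final answers:
1. V_1 = 12 V
2. I_R1 = 0.3 A
3. P_R2 = 3.6 W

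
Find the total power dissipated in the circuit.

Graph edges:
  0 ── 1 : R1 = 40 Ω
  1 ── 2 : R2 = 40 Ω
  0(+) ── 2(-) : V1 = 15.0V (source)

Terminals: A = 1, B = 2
Nodal analysis, taking node 2 as the 0 V reference.
Source V1 fixes V_0 = 15 V.
KCL at each unknown node (sum of currents leaving = 0; resistances in Ω):
  Node 1: (V_1 - 15)/40 + (V_1 - 0)/40 = 0
Collecting terms: 0.05 × V_1 = 0.375  =>  V_1 = 7.5 V
Power in each resistor, P = (ΔV)²/R:
  P_R1 = (15 - 7.5)²/40 = 1.406 W
  P_R2 = (7.5 - 0)²/40 = 1.406 W
P_total = P_R1 + P_R2 = 2.812 W

Final answer: 2.812 W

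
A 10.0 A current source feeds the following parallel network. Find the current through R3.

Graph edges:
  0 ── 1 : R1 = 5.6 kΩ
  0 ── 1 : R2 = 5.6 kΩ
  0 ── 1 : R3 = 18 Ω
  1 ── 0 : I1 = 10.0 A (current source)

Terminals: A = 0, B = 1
All resistors sit directly between nodes 0 and 1, so they are in parallel and share one voltage V; the full source current 10 A splits among them.
1/R_par = 1/5600 + 1/5600 + 1/18 = 0.05591 S  =>  R_par = 17.89 Ω
V = I × R_par = 10 × 17.89 = 178.9 V
I_R3 = V/R3 = 178.9/18 = 9.936 A

Final answer: 9.936 A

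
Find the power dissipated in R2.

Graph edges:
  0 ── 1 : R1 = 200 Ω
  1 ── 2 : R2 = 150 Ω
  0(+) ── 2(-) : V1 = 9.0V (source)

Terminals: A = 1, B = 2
Nodal analysis, taking node 2 as the 0 V reference.
Source V1 fixes V_0 = 9 V.
KCL at each unknown node (sum of currents leaving = 0; resistances in Ω):
  Node 1: (V_1 - 9)/200 + (V_1 - 0)/150 = 0
Collecting terms: 0.01167 × V_1 = 0.045  =>  V_1 = 3.857 V
I_R2 = (V_1 - V_2)/R2 = (3.857 - 0)/150 = 0.02571 A
P_R2 = I_R2² × R2 = (0.02571)² × 150 = 0.09918 W

Final answer: 0.09918 W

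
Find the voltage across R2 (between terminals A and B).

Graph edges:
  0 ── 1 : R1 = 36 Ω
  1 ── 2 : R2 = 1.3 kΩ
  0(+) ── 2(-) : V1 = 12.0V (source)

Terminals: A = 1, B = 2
R1 and R2 are in series across V1 (node 0 → node 1 → node 2), and the output A–B is taken across R2, so this is a voltage divider.
Series current: I = V1/(R1 + R2) = 12/(36 + 1300) = 12/1336 = 0.008982 A
V_R2 = I × R2 = V1 × R2/(R1 + R2) = 12 × 1300/1336 = 11.68 V

Final answer: 11.68 V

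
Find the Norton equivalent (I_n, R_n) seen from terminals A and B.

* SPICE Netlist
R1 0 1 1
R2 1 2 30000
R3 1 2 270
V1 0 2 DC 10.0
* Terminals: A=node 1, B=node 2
Find the Thévenin equivalent first; then I_n = V_th/R_th and R_n = R_th.
Step 1 — V_th is the open-circuit voltage V_A - V_B (nothing connected across the terminals).
Nodal analysis, taking node 2 as the 0 V reference.
Source V1 fixes V_0 = 10 V.
KCL at each unknown node (sum of currents leaving = 0; resistances in Ω):
  Node 1: (V_1 - 10)/1 + (V_1 - 0)/30000 + (V_1 - 0)/270 = 0
Collecting terms: 1.004 × V_1 = 10  =>  V_1 = 9.963 V
V_th = V_1 - V_2 = 9.963 - 0 = 9.963 V
Step 2 — R_th: zero the source — replace V1 by a short circuit (node 2 merges into node 0) — and find the resistance seen between A (node 1) and B (node 0).
Reduce the network between node 1 (A) and node 0 (B) by series/parallel combination:
  Rp1 = R1 ‖ R2 ‖ R3 (parallel, all between nodes 0 and 1) = 1/(1/1 + 1/30000 + 1/270) = 0.9963 Ω
R_th = 0.9963 Ω
I_n = V_th/R_th = 9.963/0.9963 = 10 A, and R_n = R_th = 0.9963 Ω

Final answer: I_n = 10 A, R_n = 0.9963 Ω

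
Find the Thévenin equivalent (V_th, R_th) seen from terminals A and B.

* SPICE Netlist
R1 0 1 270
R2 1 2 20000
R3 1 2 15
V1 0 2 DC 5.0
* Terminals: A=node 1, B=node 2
Step 1 — V_th is the open-circuit voltage V_A - V_B (nothing connected across the terminals).
Nodal analysis, taking node 2 as the 0 V reference.
Source V1 fixes V_0 = 5 V.
KCL at each unknown node (sum of currents leaving = 0; resistances in Ω):
  Node 1: (V_1 - 5)/270 + (V_1 - 0)/20000 + (V_1 - 0)/15 = 0
Collecting terms: 0.07042 × V_1 = 0.01852  =>  V_1 = 0.263 V
V_th = V_1 - V_2 = 0.263 - 0 = 0.263 V
Step 2 — R_th: zero the source — replace V1 by a short circuit (node 2 merges into node 0) — and find the resistance seen between A (node 1) and B (node 0).
Reduce the network between node 1 (A) and node 0 (B) by series/parallel combination:
  Rp1 = R1 ‖ R2 ‖ R3 (parallel, all between nodes 0 and 1) = 1/(1/270 + 1/20000 + 1/15) = 14.2 Ω
R_th = 14.2 Ω

Final answer: V_th = 0.263 V, R_th = 14.2 Ω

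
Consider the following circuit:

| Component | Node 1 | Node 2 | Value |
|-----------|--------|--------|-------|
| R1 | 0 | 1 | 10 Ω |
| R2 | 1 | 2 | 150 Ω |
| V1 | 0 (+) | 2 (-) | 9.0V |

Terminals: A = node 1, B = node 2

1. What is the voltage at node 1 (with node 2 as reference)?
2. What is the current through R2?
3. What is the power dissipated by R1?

Nodal analysis, taking node 2 as the 0 V reference.
Source V1 fixes V_0 = 9 V.
KCL at each unknown node (sum of currents leaving = 0; resistances in Ω):
  Node 1: (V_1 - 9)/10 + (V_1 - 0)/150 = 0
Collecting terms: 0.1067 × V_1 = 0.9  =>  V_1 = 8.438 V
Part 1:
  Read off the nodal solution: V_1 = 8.438 V
Part 2:
  I_R2 = (V_1 - V_2)/R2 = (8.438 - 0)/150 = 0.05625 A
  Magnitude: I_R2 = 0.05625 A
Part 3:
  I_R1 = (V_0 - V_1)/R1 = (9 - 8.438)/10 = 0.05625 A
  P_R1 = I_R1² × R1 = (0.05625)² × 10 = 0.03164 W

Final answers:
1. V_1 = 8.438 V
2. I_R2 = 0.05625 A
3. P_R1 = 0.03164 W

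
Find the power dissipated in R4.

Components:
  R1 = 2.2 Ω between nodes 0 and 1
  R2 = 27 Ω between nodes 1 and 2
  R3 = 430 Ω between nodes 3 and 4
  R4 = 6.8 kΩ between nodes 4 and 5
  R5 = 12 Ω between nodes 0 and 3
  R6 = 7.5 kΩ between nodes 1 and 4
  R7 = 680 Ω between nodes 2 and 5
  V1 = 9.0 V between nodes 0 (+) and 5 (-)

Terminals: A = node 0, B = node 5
Nodal analysis, taking node 5 as the 0 V reference.
Source V1 fixes V_0 = 9 V.
KCL at each unknown node (sum of currents leaving = 0; resistances in Ω):
  Node 1: (V_1 - 9)/2.2 + (V_1 - V_2)/27 + (V_1 - V_4)/7500 = 0
  Node 2: (V_2 - V_1)/27 + (V_2 - 0)/680 = 0
  Node 3: (V_3 - V_4)/430 + (V_3 - 9)/12 = 0
  Node 4: (V_4 - V_3)/430 + (V_4 - 0)/6800 + (V_4 - V_1)/7500 = 0
Collecting terms (coefficients in siemens):
  0.4917·V_1 - 0.03704·V_2 - 0.0001333·V_4 = 4.091
  0.03851·V_2 - 0.03704·V_1 = 0
  0.08566·V_3 - 0.002326·V_4 = 0.75
  0.002606·V_4 - 0.0001333·V_1 - 0.002326·V_3 = 0
Solving these 4 simultaneous equations (Gaussian elimination) gives:
  V_1 = 8.972 V, V_2 = 8.629 V, V_3 = 8.986 V, V_4 = 8.478 V
I_R4 = (V_4 - V_5)/R4 = (8.478 - 0)/6800 = 0.001247 A
P_R4 = I_R4² × R4 = (0.001247)² × 6800 = 0.01057 W

Final answer: 0.01057 W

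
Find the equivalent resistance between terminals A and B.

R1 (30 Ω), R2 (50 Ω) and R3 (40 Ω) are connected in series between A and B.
Reduce the network between node 0 (A) and node 3 (B) by series/parallel combination:
  Rs1 = R1 + R2 (series, joined only at node 1) = 30 + 50 = 80 Ω
  Rs2 = R3 + Rs1 (series, joined only at node 2) = 40 + 80 = 120 Ω
R_eq = 120 Ω

Final answer: 120 Ω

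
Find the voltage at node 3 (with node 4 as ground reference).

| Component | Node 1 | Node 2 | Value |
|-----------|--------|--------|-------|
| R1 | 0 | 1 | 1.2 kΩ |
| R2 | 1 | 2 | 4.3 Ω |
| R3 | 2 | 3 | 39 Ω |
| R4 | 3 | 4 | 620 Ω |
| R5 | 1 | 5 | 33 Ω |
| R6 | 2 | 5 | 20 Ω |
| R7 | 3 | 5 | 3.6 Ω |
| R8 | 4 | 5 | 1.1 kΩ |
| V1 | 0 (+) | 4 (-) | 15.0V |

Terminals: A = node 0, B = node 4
Nodal analysis, taking node 4 as the 0 V reference.
Source V1 fixes V_0 = 15 V.
KCL at each unknown node (sum of currents leaving = 0; resistances in Ω):
  Node 1: (V_1 - 15)/1200 + (V_1 - V_2)/4.3 + (V_1 - V_5)/33 = 0
  Node 2: (V_2 - V_1)/4.3 + (V_2 - V_3)/39 + (V_2 - V_5)/20 = 0
  Node 3: (V_3 - V_2)/39 + (V_3 - 0)/620 + (V_3 - V_5)/3.6 = 0
  Node 5: (V_5 - V_1)/33 + (V_5 - V_2)/20 + (V_5 - V_3)/3.6 + (V_5 - 0)/1100 = 0
Collecting terms (coefficients in siemens):
  0.2637·V_1 - 0.2326·V_2 - 0.0303·V_5 = 0.0125
  0.3082·V_2 - 0.2326·V_1 - 0.02564·V_3 - 0.05·V_5 = 0
  0.305·V_3 - 0.02564·V_2 - 0.2778·V_5 = 0
  0.359·V_5 - 0.0303·V_1 - 0.05·V_2 - 0.2778·V_3 = 0
Solving these 4 simultaneous equations (Gaussian elimination) gives:
  V_1 = 3.81 V, V_2 = 3.783 V, V_3 = 3.693 V, V_5 = 3.706 V
The requested potential is V_3 = 3.693 V.

Final answer: V_3 = 3.693 V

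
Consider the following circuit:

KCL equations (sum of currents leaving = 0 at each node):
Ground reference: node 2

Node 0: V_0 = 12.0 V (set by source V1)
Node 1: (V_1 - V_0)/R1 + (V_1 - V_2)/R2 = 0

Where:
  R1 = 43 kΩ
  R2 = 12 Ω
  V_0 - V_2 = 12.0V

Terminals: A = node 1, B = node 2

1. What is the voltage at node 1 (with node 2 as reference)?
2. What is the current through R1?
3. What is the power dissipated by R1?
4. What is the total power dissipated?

Nodal analysis, taking node 2 as the 0 V reference.
Source V1 fixes V_0 = 12 V.
KCL at each unknown node (sum of currents leaving = 0; resistances in Ω):
  Node 1: (V_1 - 12)/43000 + (V_1 - 0)/12 = 0
Collecting terms: 0.08336 × V_1 = 0.0002791  =>  V_1 = 0.003348 V
Part 1:
  Read off the nodal solution: V_1 = 0.003348 V
Part 2:
  I_R1 = (V_0 - V_1)/R1 = (12 - 0.003348)/43000 = 0.000279 A
  Magnitude: I_R1 = 0.000279 A
Part 3:
  I_R1 = (V_0 - V_1)/R1 = (12 - 0.003348)/43000 = 0.000279 A
  P_R1 = I_R1² × R1 = (0.000279)² × 43000 = 0.003347 W
Part 4:
  Power in each resistor, P = (ΔV)²/R:
    P_R1 = (12 - 0.003348)²/43000 = 0.003347 W
    P_R2 = (0.003348 - 0)²/12 = 0.000000934 W
  P_total = P_R1 + P_R2 = 0.003348 W

Final answers:
1. V_1 = 0.003348 V
2. I_R1 = 0.000279 A
3. P_R1 = 0.003347 W
4. P_total = 0.003348 W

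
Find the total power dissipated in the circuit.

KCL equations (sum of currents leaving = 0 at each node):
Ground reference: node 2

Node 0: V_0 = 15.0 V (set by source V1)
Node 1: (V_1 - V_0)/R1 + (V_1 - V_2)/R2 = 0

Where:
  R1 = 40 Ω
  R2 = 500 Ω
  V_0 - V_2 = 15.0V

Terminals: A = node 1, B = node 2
Nodal analysis, taking node 2 as the 0 V reference.
Source V1 fixes V_0 = 15 V.
KCL at each unknown node (sum of currents leaving = 0; resistances in Ω):
  Node 1: (V_1 - 15)/40 + (V_1 - 0)/500 = 0
Collecting terms: 0.027 × V_1 = 0.375  =>  V_1 = 13.89 V
Power in each resistor, P = (ΔV)²/R:
  P_R1 = (15 - 13.89)²/40 = 0.03086 W
  P_R2 = (13.89 - 0)²/500 = 0.3858 W
P_total = P_R1 + P_R2 = 0.4167 W

Final answer: 0.4167 W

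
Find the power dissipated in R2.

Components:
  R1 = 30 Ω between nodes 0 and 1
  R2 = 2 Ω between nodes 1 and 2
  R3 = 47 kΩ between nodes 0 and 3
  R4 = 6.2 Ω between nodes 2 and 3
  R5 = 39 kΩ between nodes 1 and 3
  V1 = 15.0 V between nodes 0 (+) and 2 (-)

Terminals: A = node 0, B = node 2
Nodal analysis, taking node 2 as the 0 V reference.
Source V1 fixes V_0 = 15 V.
KCL at each unknown node (sum of currents leaving = 0; resistances in Ω):
  Node 1: (V_1 - 15)/30 + (V_1 - 0)/2 + (V_1 - V_3)/39000 = 0
  Node 3: (V_3 - 15)/47000 + (V_3 - 0)/6.2 + (V_3 - V_1)/39000 = 0
Collecting terms (coefficients in siemens):
  0.5334·V_1 - 0.00002564·V_3 = 0.5
  0.1613·V_3 - 0.00002564·V_1 = 0.0003191
Determinant D = (0.5334)(0.1613) - (-0.00002564)(-0.00002564) = 0.08605
V_1 = [(0.5)(0.1613) - (-0.00002564)(0.0003191)]/D = 0.9375 V
V_3 = [(0.5334)(0.0003191) - (0.5)(-0.00002564)]/D = 0.002127 V
I_R2 = (V_1 - V_2)/R2 = (0.9375 - 0)/2 = 0.4687 A
P_R2 = I_R2² × R2 = (0.4687)² × 2 = 0.4394 W

Final answer: 0.4394 W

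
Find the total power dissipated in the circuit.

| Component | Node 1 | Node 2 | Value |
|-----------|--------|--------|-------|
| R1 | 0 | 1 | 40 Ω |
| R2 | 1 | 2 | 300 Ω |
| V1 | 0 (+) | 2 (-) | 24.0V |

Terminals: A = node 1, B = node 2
Nodal analysis, taking node 2 as the 0 V reference.
Source V1 fixes V_0 = 24 V.
KCL at each unknown node (sum of currents leaving = 0; resistances in Ω):
  Node 1: (V_1 - 24)/40 + (V_1 - 0)/300 = 0
Collecting terms: 0.02833 × V_1 = 0.6  =>  V_1 = 21.18 V
Power in each resistor, P = (ΔV)²/R:
  P_R1 = (24 - 21.18)²/40 = 0.1993 W
  P_R2 = (21.18 - 0)²/300 = 1.495 W
P_total = P_R1 + P_R2 = 1.694 W

Final answer: 1.694 W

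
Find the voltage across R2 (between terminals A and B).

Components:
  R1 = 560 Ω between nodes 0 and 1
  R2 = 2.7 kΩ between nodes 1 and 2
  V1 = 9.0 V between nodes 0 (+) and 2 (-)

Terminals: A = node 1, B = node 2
R1 and R2 are in series across V1 (node 0 → node 1 → node 2), and the output A–B is taken across R2, so this is a voltage divider.
Series current: I = V1/(R1 + R2) = 9/(560 + 2700) = 9/3260 = 0.002761 A
V_R2 = I × R2 = V1 × R2/(R1 + R2) = 9 × 2700/3260 = 7.454 V

Final answer: 7.454 V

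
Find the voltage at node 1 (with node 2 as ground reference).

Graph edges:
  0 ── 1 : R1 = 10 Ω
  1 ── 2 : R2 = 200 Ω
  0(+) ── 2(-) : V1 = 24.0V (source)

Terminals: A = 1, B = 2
Nodal analysis, taking node 2 as the 0 V reference.
Source V1 fixes V_0 = 24 V.
KCL at each unknown node (sum of currents leaving = 0; resistances in Ω):
  Node 1: (V_1 - 24)/10 + (V_1 - 0)/200 = 0
Collecting terms: 0.105 × V_1 = 2.4  =>  V_1 = 22.86 V
The requested potential is V_1 = 22.86 V.

Final answer: V_1 = 22.86 V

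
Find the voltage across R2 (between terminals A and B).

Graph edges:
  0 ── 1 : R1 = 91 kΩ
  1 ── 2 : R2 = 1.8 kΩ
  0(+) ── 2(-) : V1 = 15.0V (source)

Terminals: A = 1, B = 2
R1 and R2 are in series across V1 (node 0 → node 1 → node 2), and the output A–B is taken across R2, so this is a voltage divider.
Series current: I = V1/(R1 + R2) = 15/(91000 + 1800) = 15/92800 = 0.0001616 A
V_R2 = I × R2 = V1 × R2/(R1 + R2) = 15 × 1800/92800 = 0.2909 V

Final answer: 0.2909 V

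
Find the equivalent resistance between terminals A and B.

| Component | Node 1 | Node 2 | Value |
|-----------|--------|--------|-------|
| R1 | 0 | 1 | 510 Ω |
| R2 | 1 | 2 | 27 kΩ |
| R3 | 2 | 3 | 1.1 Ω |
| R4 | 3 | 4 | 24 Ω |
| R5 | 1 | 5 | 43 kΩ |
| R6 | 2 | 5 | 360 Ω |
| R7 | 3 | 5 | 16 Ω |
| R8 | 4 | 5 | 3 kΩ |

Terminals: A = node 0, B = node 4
The network is not a plain series/parallel combination. Inject a 1 A test current into terminal A (node 0) and return it from terminal B (node 4); then R_eq = V_A / (1 A).
Nodal analysis, taking node 4 as the 0 V reference.
Current source I_test pushes 1 A into node 0 and draws it out of node 4.
KCL at each unknown node (sum of currents leaving = 0; resistances in Ω):
  Node 0: (V_0 - V_1)/510 - 1 = 0
  Node 1: (V_1 - V_0)/510 + (V_1 - V_2)/27000 + (V_1 - V_5)/43000 = 0
  Node 2: (V_2 - V_1)/27000 + (V_2 - V_3)/1.1 + (V_2 - V_5)/360 = 0
  Node 3: (V_3 - V_2)/1.1 + (V_3 - 0)/24 + (V_3 - V_5)/16 = 0
  Node 5: (V_5 - V_1)/43000 + (V_5 - V_2)/360 + (V_5 - V_3)/16 + (V_5 - 0)/3000 = 0
Collecting terms (coefficients in siemens):
  0.001961·V_0 - 0.001961·V_1 = 1
  0.002021·V_1 - 0.001961·V_0 - 0.00003704·V_2 - 0.00002326·V_5 = 0
  0.9119·V_2 - 0.00003704·V_1 - 0.9091·V_3 - 0.002778·V_5 = 0
  1.013·V_3 - 0.9091·V_2 - 0.0625·V_5 = 0
  0.06563·V_5 - 0.00002326·V_1 - 0.002778·V_2 - 0.0625·V_3 = 0
Solving these 5 simultaneous equations (Gaussian elimination) gives:
  V_0 = 17120 V, V_1 = 16610 V, V_2 = 24.45 V, V_3 = 23.76 V
  V_5 = 29.55 V
R_eq = V_0 / 1 A = 17120 Ω = 17.12 kΩ

Final answer: 17.12 kΩ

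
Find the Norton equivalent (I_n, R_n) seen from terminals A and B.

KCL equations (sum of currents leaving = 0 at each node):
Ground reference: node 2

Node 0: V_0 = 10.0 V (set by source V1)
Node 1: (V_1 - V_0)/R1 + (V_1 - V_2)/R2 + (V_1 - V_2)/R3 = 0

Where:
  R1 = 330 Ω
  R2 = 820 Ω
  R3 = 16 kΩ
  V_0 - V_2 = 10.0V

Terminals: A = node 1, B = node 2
Find the Thévenin equivalent first; then I_n = V_th/R_th and R_n = R_th.
Step 1 — V_th is the open-circuit voltage V_A - V_B (nothing connected across the terminals).
Nodal analysis, taking node 2 as the 0 V reference.
Source V1 fixes V_0 = 10 V.
KCL at each unknown node (sum of currents leaving = 0; resistances in Ω):
  Node 1: (V_1 - 10)/330 + (V_1 - 0)/820 + (V_1 - 0)/16000 = 0
Collecting terms: 0.004312 × V_1 = 0.0303  =>  V_1 = 7.027 V
V_th = V_1 - V_2 = 7.027 - 0 = 7.027 V
Step 2 — R_th: zero the source — replace V1 by a short circuit (node 2 merges into node 0) — and find the resistance seen between A (node 1) and B (node 0).
Reduce the network between node 1 (A) and node 0 (B) by series/parallel combination:
  Rp1 = R1 ‖ R2 ‖ R3 (parallel, all between nodes 0 and 1) = 1/(1/330 + 1/820 + 1/16000) = 231.9 Ω
R_th = 231.9 Ω
I_n = V_th/R_th = 7.027/231.9 = 0.0303 A, and R_n = R_th = 231.9 Ω

Final answer: I_n = 0.0303 A, R_n = 231.9 Ω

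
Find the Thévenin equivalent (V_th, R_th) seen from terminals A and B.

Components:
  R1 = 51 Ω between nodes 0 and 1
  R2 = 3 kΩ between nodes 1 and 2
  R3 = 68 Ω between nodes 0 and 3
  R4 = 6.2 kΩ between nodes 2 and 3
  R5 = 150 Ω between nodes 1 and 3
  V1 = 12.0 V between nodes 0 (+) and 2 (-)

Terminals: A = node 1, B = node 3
Step 1 — V_th is the open-circuit voltage V_A - V_B (nothing connected across the terminals).
Nodal analysis, taking node 2 as the 0 V reference.
Source V1 fixes V_0 = 12 V.
KCL at each unknown node (sum of currents leaving = 0; resistances in Ω):
  Node 1: (V_1 - 12)/51 + (V_1 - 0)/3000 + (V_1 - V_3)/150 = 0
  Node 3: (V_3 - 12)/68 + (V_3 - 0)/6200 + (V_3 - V_1)/150 = 0
Collecting terms (coefficients in siemens):
  0.02661·V_1 - 0.006667·V_3 = 0.2353
  0.02153·V_3 - 0.006667·V_1 = 0.1765
Determinant D = (0.02661)(0.02153) - (-0.006667)(-0.006667) = 0.0005285
V_1 = [(0.2353)(0.02153) - (-0.006667)(0.1765)]/D = 11.81 V
V_3 = [(0.02661)(0.1765) - (0.2353)(-0.006667)]/D = 11.85 V
V_th = V_1 - V_3 = 11.81 - 11.85 = -0.03949 V
Step 2 — R_th: zero the source — replace V1 by a short circuit (node 2 merges into node 0) — and find the resistance seen between A (node 1) and B (node 3).
Reduce the network between node 1 (A) and node 3 (B) by series/parallel combination:
  Rp1 = R1 ‖ R2 (parallel, both between nodes 0 and 1) = 1/(1/51 + 1/3000) = 50.15 Ω
  Rp2 = R3 ‖ R4 (parallel, both between nodes 0 and 3) = 1/(1/68 + 1/6200) = 67.26 Ω
  Rs1 = Rp1 + Rp2 (series, joined only at node 0) = 50.15 + 67.26 = 117.4 Ω
  Rp3 = R5 ‖ Rs1 (parallel, both between nodes 1 and 3) = 1/(1/150 + 1/117.4) = 65.86 Ω
R_th = 65.86 Ω

Final answer: V_th = -0.03949 V, R_th = 65.86 Ω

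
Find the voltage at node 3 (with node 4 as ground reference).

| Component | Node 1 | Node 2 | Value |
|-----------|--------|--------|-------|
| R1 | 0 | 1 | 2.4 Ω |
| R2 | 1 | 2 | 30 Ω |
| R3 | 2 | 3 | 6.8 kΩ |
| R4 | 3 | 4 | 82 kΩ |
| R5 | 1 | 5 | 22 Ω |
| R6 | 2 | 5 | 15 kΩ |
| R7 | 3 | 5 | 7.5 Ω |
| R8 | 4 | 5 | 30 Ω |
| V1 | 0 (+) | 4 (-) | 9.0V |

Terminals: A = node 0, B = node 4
Nodal analysis, taking node 4 as the 0 V reference.
Source V1 fixes V_0 = 9 V.
KCL at each unknown node (sum of currents leaving = 0; resistances in Ω):
  Node 1: (V_1 - 9)/2.4 + (V_1 - V_2)/30 + (V_1 - V_5)/22 = 0
  Node 2: (V_2 - V_1)/30 + (V_2 - V_3)/6800 + (V_2 - V_5)/15000 = 0
  Node 3: (V_3 - V_2)/6800 + (V_3 - 0)/82000 + (V_3 - V_5)/7.5 = 0
  Node 5: (V_5 - V_1)/22 + (V_5 - V_2)/15000 + (V_5 - V_3)/7.5 + (V_5 - 0)/30 = 0
Collecting terms (coefficients in siemens):
  0.4955·V_1 - 0.03333·V_2 - 0.04545·V_5 = 3.75
  0.03355·V_2 - 0.03333·V_1 - 0.0001471·V_3 - 0.00006667·V_5 = 0
  0.1335·V_3 - 0.0001471·V_2 - 0.1333·V_5 = 0
  0.2122·V_5 - 0.04545·V_1 - 0.00006667·V_2 - 0.1333·V_3 = 0
Solving these 4 simultaneous equations (Gaussian elimination) gives:
  V_1 = 8.602 V, V_2 = 8.579 V, V_3 = 4.975 V, V_5 = 4.972 V
The requested potential is V_3 = 4.975 V.

Final answer: V_3 = 4.975 V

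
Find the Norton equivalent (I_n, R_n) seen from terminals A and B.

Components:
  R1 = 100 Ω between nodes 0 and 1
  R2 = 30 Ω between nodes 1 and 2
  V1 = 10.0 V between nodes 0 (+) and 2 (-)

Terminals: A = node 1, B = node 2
Find the Thévenin equivalent first; then I_n = V_th/R_th and R_n = R_th.
Step 1 — V_th is the open-circuit voltage V_A - V_B (nothing connected across the terminals).
Nodal analysis, taking node 2 as the 0 V reference.
Source V1 fixes V_0 = 10 V.
KCL at each unknown node (sum of currents leaving = 0; resistances in Ω):
  Node 1: (V_1 - 10)/100 + (V_1 - 0)/30 = 0
Collecting terms: 0.04333 × V_1 = 0.1  =>  V_1 = 2.308 V
V_th = V_1 - V_2 = 2.308 - 0 = 2.308 V
Step 2 — R_th: zero the source — replace V1 by a short circuit (node 2 merges into node 0) — and find the resistance seen between A (node 1) and B (node 0).
Reduce the network between node 1 (A) and node 0 (B) by series/parallel combination:
  Rp1 = R1 ‖ R2 (parallel, both between nodes 0 and 1) = 1/(1/100 + 1/30) = 23.08 Ω
R_th = 23.08 Ω
I_n = V_th/R_th = 2.308/23.08 = 0.1 A, and R_n = R_th = 23.08 Ω

Final answer: I_n = 0.1 A, R_n = 23.08 Ω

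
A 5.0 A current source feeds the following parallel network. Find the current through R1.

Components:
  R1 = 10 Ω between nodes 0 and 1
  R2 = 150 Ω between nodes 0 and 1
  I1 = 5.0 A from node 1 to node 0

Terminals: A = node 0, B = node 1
All resistors sit directly between nodes 0 and 1, so they are in parallel and share one voltage V; the full source current 5 A splits among them.
1/R_par = 1/10 + 1/150 = 0.1067 S  =>  R_par = 9.375 Ω
V = I × R_par = 5 × 9.375 = 46.88 V
I_R1 = V/R1 = 46.88/10 = 4.688 A

Final answer: 4.688 A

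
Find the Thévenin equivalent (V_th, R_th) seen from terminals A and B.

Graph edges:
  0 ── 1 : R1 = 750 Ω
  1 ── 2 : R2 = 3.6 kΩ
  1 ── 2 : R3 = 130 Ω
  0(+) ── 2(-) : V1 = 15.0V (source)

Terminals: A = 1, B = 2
Step 1 — V_th is the open-circuit voltage V_A - V_B (nothing connected across the terminals).
Nodal analysis, taking node 2 as the 0 V reference.
Source V1 fixes V_0 = 15 V.
KCL at each unknown node (sum of currents leaving = 0; resistances in Ω):
  Node 1: (V_1 - 15)/750 + (V_1 - 0)/3600 + (V_1 - 0)/130 = 0
Collecting terms: 0.009303 × V_1 = 0.02  =>  V_1 = 2.15 V
V_th = V_1 - V_2 = 2.15 - 0 = 2.15 V
Step 2 — R_th: zero the source — replace V1 by a short circuit (node 2 merges into node 0) — and find the resistance seen between A (node 1) and B (node 0).
Reduce the network between node 1 (A) and node 0 (B) by series/parallel combination:
  Rp1 = R1 ‖ R2 ‖ R3 (parallel, all between nodes 0 and 1) = 1/(1/750 + 1/3600 + 1/130) = 107.5 Ω
R_th = 107.5 Ω

Final answer: V_th = 2.15 V, R_th = 107.5 Ω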